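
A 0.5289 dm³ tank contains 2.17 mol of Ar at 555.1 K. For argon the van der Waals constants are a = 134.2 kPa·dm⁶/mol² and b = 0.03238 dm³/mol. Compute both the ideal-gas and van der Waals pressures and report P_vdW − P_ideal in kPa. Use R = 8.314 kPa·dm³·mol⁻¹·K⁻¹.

ΔP ≈ 642 kPa

Ideal: P_ideal = nRT/V = (2.17)(8.314)(555.1)/0.5289 = 18935.1 kPa
vdW: P = nRT/(V − nb) − a n²/V² = 10014.8/0.458635 − 631.934/0.279735 = 21836.1 − 2259.05 = 19577.1 kPa
ΔP = 19577.1 − 18935.1 = 642 kPa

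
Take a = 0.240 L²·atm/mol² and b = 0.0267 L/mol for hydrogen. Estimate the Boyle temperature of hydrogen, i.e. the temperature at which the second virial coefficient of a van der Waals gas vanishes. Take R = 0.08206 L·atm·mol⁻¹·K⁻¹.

For a van der Waals gas the second virial coefficient B₂ = b − a/(RT) vanishes at T_B = a/(Rb).
T_B = 0.240/(0.08206×0.0267) = 0.240/0.0021910 = 109.5 K

T_B ≈ 109.5 K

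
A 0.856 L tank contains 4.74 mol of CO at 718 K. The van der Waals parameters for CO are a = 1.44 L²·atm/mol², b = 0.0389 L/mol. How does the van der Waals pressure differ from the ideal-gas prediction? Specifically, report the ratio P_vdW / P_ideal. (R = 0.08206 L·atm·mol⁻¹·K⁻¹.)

Ideal: P_ideal = nRT/V = (4.74)(0.08206)(718)/0.856 = 326.258 atm
vdW: P = nRT/(V − nb) − a n²/V² = 279.276/0.671614 − 32.3533/0.732736 = 415.828 − 44.1541 = 371.674 atm
Ratio = 371.674/326.258 = 1.139

P_vdW / P_ideal ≈ 1.139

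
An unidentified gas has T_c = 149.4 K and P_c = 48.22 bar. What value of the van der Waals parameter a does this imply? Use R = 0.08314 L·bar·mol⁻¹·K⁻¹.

From T_c = 8a/(27Rb) and P_c = a/(27b²): a = 27 R² T_c²/(64 P_c).
a = 27×(0.08314)²×(149.4)²/(64×48.22) = 4165.7/3086.1 = 1.350 L²·bar/mol²

a ≈ 1.350 L²·bar/mol²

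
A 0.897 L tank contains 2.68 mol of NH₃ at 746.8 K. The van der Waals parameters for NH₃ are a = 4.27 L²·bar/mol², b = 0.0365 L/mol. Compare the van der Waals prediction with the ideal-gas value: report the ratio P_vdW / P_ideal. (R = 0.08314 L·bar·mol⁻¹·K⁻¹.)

Ideal: P_ideal = nRT/V = (2.68)(0.08314)(746.8)/0.897 = 185.505 bar
vdW: P = nRT/(V − nb) − a n²/V² = 166.398/0.799180 − 30.6688/0.804609 = 208.211 − 38.1164 = 170.095 bar
Ratio = 170.095/185.505 = 0.9169

P_vdW / P_ideal ≈ 0.9169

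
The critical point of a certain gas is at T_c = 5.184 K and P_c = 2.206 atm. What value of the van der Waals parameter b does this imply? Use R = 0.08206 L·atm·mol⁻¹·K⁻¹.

b ≈ 0.02410 L/mol

From T_c = 8a/(27Rb) and P_c = a/(27b²): b = R T_c/(8 P_c).
b = (0.08206)(5.184)/(8×2.206) = 0.42540/17.648 = 0.02410 L/mol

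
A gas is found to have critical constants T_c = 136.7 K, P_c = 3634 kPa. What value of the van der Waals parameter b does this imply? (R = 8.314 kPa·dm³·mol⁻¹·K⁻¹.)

From T_c = 8a/(27Rb) and P_c = a/(27b²): b = R T_c/(8 P_c).
b = (8.314)(136.7)/(8×3634) = 1136.5/29072 = 0.03909 dm³/mol

b ≈ 0.03909 dm³/mol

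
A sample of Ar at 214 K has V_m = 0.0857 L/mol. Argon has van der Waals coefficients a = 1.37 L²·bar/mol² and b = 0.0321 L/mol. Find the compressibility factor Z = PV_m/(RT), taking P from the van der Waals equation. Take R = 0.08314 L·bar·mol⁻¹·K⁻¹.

Z ≈ 0.7004

P = RT/(V_m − b) − a/V_m² = (0.08314)(214)/(0.0857 − 0.0321) − 1.37/(0.0857)²
  = 17.792/0.053600 − 186.53 = 331.94 − 186.53 = 145.41 bar
Z = PV_m/(RT) = (145.41)(0.0857)/((0.08314)(214)) = 12.462/17.792 = 0.7004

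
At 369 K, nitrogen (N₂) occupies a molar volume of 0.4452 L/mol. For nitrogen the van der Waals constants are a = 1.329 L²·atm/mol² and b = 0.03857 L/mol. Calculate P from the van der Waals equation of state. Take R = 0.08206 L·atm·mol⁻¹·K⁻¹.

P = RT/(V_m − b) − a/V_m²
RT/(V_m − b) = (0.08206)(369)/(0.4452 − 0.03857) = 30.280/0.40663 = 74.466 atm
a/V_m² = 1.329/(0.4452)² = 6.7052 atm
P = 74.466 − 6.7052 = 67.76 atm

P ≈ 67.76 atm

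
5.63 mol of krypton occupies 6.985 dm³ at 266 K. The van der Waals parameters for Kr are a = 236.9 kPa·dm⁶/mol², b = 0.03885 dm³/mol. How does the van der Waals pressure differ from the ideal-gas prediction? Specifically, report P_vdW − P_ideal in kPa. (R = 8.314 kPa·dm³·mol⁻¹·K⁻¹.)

ΔP ≈ -96.3 kPa

Ideal: P_ideal = nRT/V = (5.63)(8.314)(266)/6.985 = 1782.52 kPa
vdW: P = nRT/(V − nb) − a n²/V² = 12450.9/6.76627 − 7509.00/48.7902 = 1840.14 − 153.904 = 1686.24 kPa
ΔP = 1686.24 − 1782.52 = -96.3 kPa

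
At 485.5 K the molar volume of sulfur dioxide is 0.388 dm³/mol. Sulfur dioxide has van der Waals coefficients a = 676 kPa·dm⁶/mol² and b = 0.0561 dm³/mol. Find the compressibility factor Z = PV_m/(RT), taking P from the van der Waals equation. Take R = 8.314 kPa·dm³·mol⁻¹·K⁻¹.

P = RT/(V_m − b) − a/V_m² = (8.314)(485.5)/(0.388 − 0.0561) − 676/(0.388)²
  = 4036.4/0.33190 − 4490.4 = 12161 − 4490.4 = 7671 kPa
Z = PV_m/(RT) = (7671)(0.388)/((8.314)(485.5)) = 2976.3/4036.4 = 0.7374

Z ≈ 0.7374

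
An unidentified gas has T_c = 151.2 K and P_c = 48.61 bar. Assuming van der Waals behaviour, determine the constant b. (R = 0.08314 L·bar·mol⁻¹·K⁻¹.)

b ≈ 0.03233 L/mol

From T_c = 8a/(27Rb) and P_c = a/(27b²): b = R T_c/(8 P_c).
b = (0.08314)(151.2)/(8×48.61) = 12.571/388.88 = 0.03233 L/mol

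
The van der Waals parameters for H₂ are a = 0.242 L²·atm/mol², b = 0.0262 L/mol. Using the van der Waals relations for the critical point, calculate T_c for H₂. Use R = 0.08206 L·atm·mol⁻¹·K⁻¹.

T_c ≈ 33.35 K

For a van der Waals gas, T_c = 8a/(27Rb).
T_c = 8×0.242/(27×0.08206×0.0262) = 1.9360/0.058049 = 33.35 K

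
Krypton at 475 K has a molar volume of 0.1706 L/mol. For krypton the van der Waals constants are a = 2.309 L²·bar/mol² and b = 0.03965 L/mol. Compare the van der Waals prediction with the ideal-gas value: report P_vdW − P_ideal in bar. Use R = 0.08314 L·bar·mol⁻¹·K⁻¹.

Ideal: P_ideal = RT/V_m = (0.08314)(475)/0.1706 = 231.486 bar
vdW: P = RT/(V_m − b) − a/V_m² = 39.4915/0.130950 − 2.309/0.0291044 = 301.577 − 79.3351 = 222.242 bar
ΔP = 222.242 − 231.486 = -9.24 bar

ΔP ≈ -9.24 bar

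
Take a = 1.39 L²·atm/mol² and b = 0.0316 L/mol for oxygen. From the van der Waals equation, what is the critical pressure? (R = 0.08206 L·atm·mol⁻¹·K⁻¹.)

For a van der Waals gas, P_c = a/(27b²).
P_c = 1.39/(27×(0.0316)²) = 1.39/0.026961 = 51.56 atm

P_c ≈ 51.56 atm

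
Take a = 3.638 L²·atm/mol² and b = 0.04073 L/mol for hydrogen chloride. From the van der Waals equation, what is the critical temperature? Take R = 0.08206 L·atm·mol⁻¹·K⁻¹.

For a van der Waals gas, T_c = 8a/(27Rb).
T_c = 8×3.638/(27×0.08206×0.04073) = 29.104/0.090242 = 322.5 K

T_c ≈ 322.5 K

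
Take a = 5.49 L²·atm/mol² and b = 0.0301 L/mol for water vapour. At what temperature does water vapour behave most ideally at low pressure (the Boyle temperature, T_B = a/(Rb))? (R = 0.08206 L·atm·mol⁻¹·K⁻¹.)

For a van der Waals gas the second virial coefficient B₂ = b − a/(RT) vanishes at T_B = a/(Rb).
T_B = 5.49/(0.08206×0.0301) = 5.49/0.0024700 = 2223 K

T_B ≈ 2223 K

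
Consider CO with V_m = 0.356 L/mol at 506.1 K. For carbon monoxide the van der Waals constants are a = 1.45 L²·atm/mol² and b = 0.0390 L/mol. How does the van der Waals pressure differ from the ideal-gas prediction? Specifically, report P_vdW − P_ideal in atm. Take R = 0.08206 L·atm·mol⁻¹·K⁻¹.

ΔP ≈ 2.91 atm

Ideal: P_ideal = RT/V_m = (0.08206)(506.1)/0.356 = 116.659 atm
vdW: P = RT/(V_m − b) − a/V_m² = 41.5306/0.317000 − 1.45/0.126736 = 131.011 − 11.4411 = 119.570 atm
ΔP = 119.570 − 116.659 = 2.91 atm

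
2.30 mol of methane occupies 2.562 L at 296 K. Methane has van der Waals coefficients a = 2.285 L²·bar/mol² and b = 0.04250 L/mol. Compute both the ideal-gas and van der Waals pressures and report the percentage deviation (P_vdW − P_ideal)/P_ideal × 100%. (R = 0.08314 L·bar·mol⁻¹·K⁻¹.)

Ideal: P_ideal = nRT/V = (2.30)(0.08314)(296)/2.562 = 22.0928 bar
vdW: P = nRT/(V − nb) − a n²/V² = 56.6017/2.46425 − 12.0877/6.56384 = 22.9691 − 1.84156 = 21.1275 bar
% deviation = (21.1275 − 22.0928)/22.0928 × 100% = -4.37%

-4.37 %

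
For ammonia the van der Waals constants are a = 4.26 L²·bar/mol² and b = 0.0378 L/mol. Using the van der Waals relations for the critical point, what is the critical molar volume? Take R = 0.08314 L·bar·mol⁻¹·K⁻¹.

For a van der Waals gas, V_m,c = 3b.
V_m,c = 3×0.0378 = 0.1134 L/mol

V_m,c ≈ 0.1134 L/mol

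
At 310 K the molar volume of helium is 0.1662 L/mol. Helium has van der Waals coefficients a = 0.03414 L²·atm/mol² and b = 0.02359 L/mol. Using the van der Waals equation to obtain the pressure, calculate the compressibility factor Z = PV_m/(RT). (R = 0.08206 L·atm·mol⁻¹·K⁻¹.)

P = RT/(V_m − b) − a/V_m² = (0.08206)(310)/(0.1662 − 0.02359) − 0.03414/(0.1662)²
  = 25.439/0.14261 − 1.2360 = 178.38 − 1.2360 = 177.14 atm
Z = PV_m/(RT) = (177.14)(0.1662)/((0.08206)(310)) = 29.441/25.439 = 1.157

Z ≈ 1.157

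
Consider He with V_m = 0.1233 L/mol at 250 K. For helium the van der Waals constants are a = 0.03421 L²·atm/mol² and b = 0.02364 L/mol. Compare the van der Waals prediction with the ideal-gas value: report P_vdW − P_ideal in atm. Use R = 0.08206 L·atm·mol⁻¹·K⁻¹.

ΔP ≈ 37.22 atm

Ideal: P_ideal = RT/V_m = (0.08206)(250)/0.1233 = 166.383 atm
vdW: P = RT/(V_m − b) − a/V_m² = 20.5150/0.0996600 − 0.03421/0.0152029 = 205.850 − 2.25023 = 203.600 atm
ΔP = 203.600 − 166.383 = 37.22 atm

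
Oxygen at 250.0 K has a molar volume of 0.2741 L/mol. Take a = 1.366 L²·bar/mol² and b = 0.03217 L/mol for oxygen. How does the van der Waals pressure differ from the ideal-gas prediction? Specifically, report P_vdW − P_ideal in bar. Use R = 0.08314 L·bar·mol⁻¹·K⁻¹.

Ideal: P_ideal = RT/V_m = (0.08314)(250.0)/0.2741 = 75.8300 bar
vdW: P = RT/(V_m − b) − a/V_m² = 20.7850/0.241930 − 1.366/0.0751308 = 85.9133 − 18.1816 = 67.7317 bar
ΔP = 67.7317 − 75.8300 = -8.098 bar

ΔP ≈ -8.098 bar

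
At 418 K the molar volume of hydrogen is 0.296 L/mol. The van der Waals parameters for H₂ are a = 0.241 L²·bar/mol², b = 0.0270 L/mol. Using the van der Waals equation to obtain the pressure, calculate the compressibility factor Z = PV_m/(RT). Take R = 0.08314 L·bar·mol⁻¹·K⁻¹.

P = RT/(V_m − b) − a/V_m² = (0.08314)(418)/(0.296 − 0.0270) − 0.241/(0.296)²
  = 34.753/0.26900 − 2.7506 = 129.19 − 2.7506 = 126.44 bar
Z = PV_m/(RT) = (126.44)(0.296)/((0.08314)(418)) = 37.426/34.753 = 1.077

Z ≈ 1.077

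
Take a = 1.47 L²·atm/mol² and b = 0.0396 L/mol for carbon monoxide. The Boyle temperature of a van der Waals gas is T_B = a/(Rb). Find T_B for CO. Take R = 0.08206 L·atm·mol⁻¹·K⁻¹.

T_B ≈ 452.4 K

For a van der Waals gas the second virial coefficient B₂ = b − a/(RT) vanishes at T_B = a/(Rb).
T_B = 1.47/(0.08206×0.0396) = 1.47/0.0032496 = 452.4 K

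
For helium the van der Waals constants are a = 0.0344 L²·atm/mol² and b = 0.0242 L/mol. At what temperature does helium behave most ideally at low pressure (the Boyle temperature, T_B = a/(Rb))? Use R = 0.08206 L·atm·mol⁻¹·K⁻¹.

T_B ≈ 17.32 K

For a van der Waals gas the second virial coefficient B₂ = b − a/(RT) vanishes at T_B = a/(Rb).
T_B = 0.0344/(0.08206×0.0242) = 0.0344/0.0019859 = 17.32 K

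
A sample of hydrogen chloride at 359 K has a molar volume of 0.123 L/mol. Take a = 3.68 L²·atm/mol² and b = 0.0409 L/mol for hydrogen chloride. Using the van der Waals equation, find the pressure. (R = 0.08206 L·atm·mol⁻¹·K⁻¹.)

P ≈ 115.6 atm

P = RT/(V_m − b) − a/V_m²
RT/(V_m − b) = (0.08206)(359)/(0.123 − 0.0409) = 29.460/0.082100 = 358.83 atm
a/V_m² = 3.68/(0.123)² = 243.24 atm
P = 358.83 − 243.24 = 115.6 atm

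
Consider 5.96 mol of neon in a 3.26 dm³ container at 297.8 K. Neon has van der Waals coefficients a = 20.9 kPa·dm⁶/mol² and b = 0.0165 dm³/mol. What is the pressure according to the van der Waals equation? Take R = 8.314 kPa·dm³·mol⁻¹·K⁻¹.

P = nRT/(V − nb) − a n²/V²
nRT/(V − nb) = (5.96)(8.314)(297.8)/(3.26 − 5.96×0.0165) = 14756/3.1617 = 4667.1 kPa
a n²/V² = (20.9)(5.96)²/(3.26)² = 69.856 kPa
P = 4667.1 − 69.856 = 4597 kPa

P ≈ 4597 kPa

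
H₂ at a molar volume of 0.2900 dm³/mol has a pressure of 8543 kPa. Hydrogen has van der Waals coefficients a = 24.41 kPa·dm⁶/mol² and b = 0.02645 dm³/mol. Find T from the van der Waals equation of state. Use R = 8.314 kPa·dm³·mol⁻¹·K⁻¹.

T ≈ 280.0 K

T = (P + a/V_m²)(V_m − b)/R
P + a/V_m² = 8543 + 24.41/(0.2900)² = 8833.2 kPa
V_m − b = 0.2900 − 0.02645 = 0.26355 dm³/mol
T = (8833.2)(0.26355)/8.314 = 280.0 K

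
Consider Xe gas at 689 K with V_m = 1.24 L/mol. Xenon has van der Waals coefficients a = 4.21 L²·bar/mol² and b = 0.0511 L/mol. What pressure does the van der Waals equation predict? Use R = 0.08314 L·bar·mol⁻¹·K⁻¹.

P = RT/(V_m − b) − a/V_m²
RT/(V_m − b) = (0.08314)(689)/(1.24 − 0.0511) = 57.283/1.1889 = 48.182 bar
a/V_m² = 4.21/(1.24)² = 2.7380 bar
P = 48.182 − 2.7380 = 45.44 bar

P ≈ 45.44 bar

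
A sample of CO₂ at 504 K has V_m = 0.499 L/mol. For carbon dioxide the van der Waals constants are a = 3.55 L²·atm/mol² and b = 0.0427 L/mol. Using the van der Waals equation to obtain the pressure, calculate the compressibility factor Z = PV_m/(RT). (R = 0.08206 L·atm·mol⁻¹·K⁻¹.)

P = RT/(V_m − b) − a/V_m² = (0.08206)(504)/(0.499 − 0.0427) − 3.55/(0.499)²
  = 41.358/0.45630 − 14.257 = 90.638 − 14.257 = 76.381 atm
Z = PV_m/(RT) = (76.381)(0.499)/((0.08206)(504)) = 38.114/41.358 = 0.9216

Z ≈ 0.9216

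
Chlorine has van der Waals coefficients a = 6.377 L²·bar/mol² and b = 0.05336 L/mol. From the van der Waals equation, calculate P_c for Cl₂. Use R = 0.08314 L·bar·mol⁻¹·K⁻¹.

P_c ≈ 82.95 bar

For a van der Waals gas, P_c = a/(27b²).
P_c = 6.377/(27×(0.05336)²) = 6.377/0.076877 = 82.95 bar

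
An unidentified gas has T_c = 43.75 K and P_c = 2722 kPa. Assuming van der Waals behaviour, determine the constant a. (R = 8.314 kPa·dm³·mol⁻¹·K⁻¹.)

a ≈ 20.51 kPa·dm⁶/mol²

From T_c = 8a/(27Rb) and P_c = a/(27b²): a = 27 R² T_c²/(64 P_c).
a = 27×(8.314)²×(43.75)²/(64×2722) = 3572234/174208 = 20.51 kPa·dm⁶/mol²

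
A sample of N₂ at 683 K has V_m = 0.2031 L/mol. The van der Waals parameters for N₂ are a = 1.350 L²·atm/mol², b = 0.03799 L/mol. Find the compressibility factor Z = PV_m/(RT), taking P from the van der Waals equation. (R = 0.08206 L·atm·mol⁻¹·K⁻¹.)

Z ≈ 1.111

P = RT/(V_m − b) − a/V_m² = (0.08206)(683)/(0.2031 − 0.03799) − 1.350/(0.2031)²
  = 56.047/0.16511 − 32.728 = 339.45 − 32.728 = 306.72 atm
Z = PV_m/(RT) = (306.72)(0.2031)/((0.08206)(683)) = 62.295/56.047 = 1.111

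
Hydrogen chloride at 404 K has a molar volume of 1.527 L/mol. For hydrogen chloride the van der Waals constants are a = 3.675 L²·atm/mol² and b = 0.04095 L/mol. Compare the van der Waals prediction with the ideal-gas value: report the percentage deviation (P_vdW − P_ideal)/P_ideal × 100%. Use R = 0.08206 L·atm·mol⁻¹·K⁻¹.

-4.50 %

Ideal: P_ideal = RT/V_m = (0.08206)(404)/1.527 = 21.7107 atm
vdW: P = RT/(V_m − b) − a/V_m² = 33.1522/1.48605 − 3.675/2.33173 = 22.3089 − 1.57608 = 20.7328 atm
% deviation = (20.7328 − 21.7107)/21.7107 × 100% = -4.50%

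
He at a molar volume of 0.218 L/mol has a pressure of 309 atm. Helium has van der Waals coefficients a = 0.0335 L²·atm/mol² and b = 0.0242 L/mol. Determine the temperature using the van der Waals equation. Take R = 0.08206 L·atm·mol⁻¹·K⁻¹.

T = (P + a/V_m²)(V_m − b)/R
P + a/V_m² = 309 + 0.0335/(0.218)² = 309.70 atm
V_m − b = 0.218 − 0.0242 = 0.19380 L/mol
T = (309.70)(0.19380)/0.08206 = 731.4 K

T ≈ 731.4 K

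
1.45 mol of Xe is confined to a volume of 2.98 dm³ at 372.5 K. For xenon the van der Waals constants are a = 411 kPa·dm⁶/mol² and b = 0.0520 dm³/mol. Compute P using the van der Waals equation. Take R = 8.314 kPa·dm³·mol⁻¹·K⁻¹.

P = nRT/(V − nb) − a n²/V²
nRT/(V − nb) = (1.45)(8.314)(372.5)/(2.98 − 1.45×0.0520) = 4490.6/2.9046 = 1546.0 kPa
a n²/V² = (411)(1.45)²/(2.98)² = 97.307 kPa
P = 1546.0 − 97.307 = 1449 kPa

P ≈ 1449 kPa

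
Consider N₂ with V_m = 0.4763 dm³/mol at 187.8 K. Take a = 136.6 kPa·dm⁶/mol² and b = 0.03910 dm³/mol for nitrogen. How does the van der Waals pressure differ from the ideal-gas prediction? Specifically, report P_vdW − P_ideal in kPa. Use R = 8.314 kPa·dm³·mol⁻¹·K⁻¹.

Ideal: P_ideal = RT/V_m = (8.314)(187.8)/0.4763 = 3278.12 kPa
vdW: P = RT/(V_m − b) − a/V_m² = 1561.37/0.437200 − 136.6/0.226862 = 3571.29 − 602.128 = 2969.16 kPa
ΔP = 2969.16 − 3278.12 = -309.0 kPa

ΔP ≈ -309.0 kPa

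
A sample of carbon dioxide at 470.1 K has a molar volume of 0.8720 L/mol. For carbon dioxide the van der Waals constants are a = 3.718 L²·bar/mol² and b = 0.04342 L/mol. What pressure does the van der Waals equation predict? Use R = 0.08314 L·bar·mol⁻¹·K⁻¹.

P ≈ 42.28 bar

P = RT/(V_m − b) − a/V_m²
RT/(V_m − b) = (0.08314)(470.1)/(0.8720 − 0.04342) = 39.084/0.82858 = 47.170 bar
a/V_m² = 3.718/(0.8720)² = 4.8896 bar
P = 47.170 − 4.8896 = 42.28 bar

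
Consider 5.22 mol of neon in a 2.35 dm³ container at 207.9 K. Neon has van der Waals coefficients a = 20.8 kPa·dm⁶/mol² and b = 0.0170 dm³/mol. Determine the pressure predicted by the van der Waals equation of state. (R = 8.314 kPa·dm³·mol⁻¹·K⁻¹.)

P = nRT/(V − nb) − a n²/V²
nRT/(V − nb) = (5.22)(8.314)(207.9)/(2.35 − 5.22×0.0170) = 9022.7/2.2613 = 3990.0 kPa
a n²/V² = (20.8)(5.22)²/(2.35)² = 102.63 kPa
P = 3990.0 − 102.63 = 3887 kPa

P ≈ 3887 kPa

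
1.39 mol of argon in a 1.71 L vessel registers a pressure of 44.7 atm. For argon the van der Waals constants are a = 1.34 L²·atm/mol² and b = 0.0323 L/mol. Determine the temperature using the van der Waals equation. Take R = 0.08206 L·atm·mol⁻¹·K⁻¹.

T = (P + a n²/V²)(V − nb)/(nR)
P + a n²/V² = 44.7 + (1.34)(1.39)²/(1.71)² = 45.585 atm
V − nb = 1.71 − (1.39)(0.0323) = 1.6651 L
T = (45.585)(1.6651)/((1.39)(0.08206)) = 665.5 K

T ≈ 665.5 K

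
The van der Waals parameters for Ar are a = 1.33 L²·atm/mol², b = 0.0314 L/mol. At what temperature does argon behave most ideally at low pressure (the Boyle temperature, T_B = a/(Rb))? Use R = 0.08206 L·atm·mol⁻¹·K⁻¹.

For a van der Waals gas the second virial coefficient B₂ = b − a/(RT) vanishes at T_B = a/(Rb).
T_B = 1.33/(0.08206×0.0314) = 1.33/0.0025767 = 516.2 K

T_B ≈ 516.2 K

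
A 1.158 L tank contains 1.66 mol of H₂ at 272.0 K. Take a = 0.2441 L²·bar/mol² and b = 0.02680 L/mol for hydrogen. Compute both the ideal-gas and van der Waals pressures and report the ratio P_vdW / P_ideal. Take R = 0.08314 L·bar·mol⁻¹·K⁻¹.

P_vdW / P_ideal ≈ 1.024

Ideal: P_ideal = nRT/V = (1.66)(0.08314)(272.0)/1.158 = 32.4174 bar
vdW: P = nRT/(V − nb) − a n²/V² = 37.5394/1.11351 − 0.672642/1.34096 = 33.7127 − 0.501612 = 33.2111 bar
Ratio = 33.2111/32.4174 = 1.024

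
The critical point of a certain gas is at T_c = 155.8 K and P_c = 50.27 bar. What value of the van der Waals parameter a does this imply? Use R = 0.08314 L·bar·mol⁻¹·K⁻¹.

a ≈ 1.408 L²·bar/mol²

From T_c = 8a/(27Rb) and P_c = a/(27b²): a = 27 R² T_c²/(64 P_c).
a = 27×(0.08314)²×(155.8)²/(64×50.27) = 4530.2/3217.3 = 1.408 L²·bar/mol²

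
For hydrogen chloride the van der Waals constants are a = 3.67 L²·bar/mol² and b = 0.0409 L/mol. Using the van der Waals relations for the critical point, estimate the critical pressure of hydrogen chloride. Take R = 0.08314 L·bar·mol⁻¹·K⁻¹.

P_c ≈ 81.26 bar

For a van der Waals gas, P_c = a/(27b²).
P_c = 3.67/(27×(0.0409)²) = 3.67/0.045166 = 81.26 bar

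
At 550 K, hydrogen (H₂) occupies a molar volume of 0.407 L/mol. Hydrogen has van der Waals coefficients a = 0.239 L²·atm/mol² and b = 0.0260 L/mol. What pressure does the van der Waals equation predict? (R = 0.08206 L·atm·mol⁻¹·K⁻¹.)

P = RT/(V_m − b) − a/V_m²
RT/(V_m − b) = (0.08206)(550)/(0.407 − 0.0260) = 45.133/0.38100 = 118.46 atm
a/V_m² = 0.239/(0.407)² = 1.4428 atm
P = 118.46 − 1.4428 = 117.0 atm

P ≈ 117.0 atm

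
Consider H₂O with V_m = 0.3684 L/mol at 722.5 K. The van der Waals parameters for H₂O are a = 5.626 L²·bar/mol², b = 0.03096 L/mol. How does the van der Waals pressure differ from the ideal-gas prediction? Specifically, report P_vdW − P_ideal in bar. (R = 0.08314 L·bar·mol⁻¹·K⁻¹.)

ΔP ≈ -26.49 bar

Ideal: P_ideal = RT/V_m = (0.08314)(722.5)/0.3684 = 163.053 bar
vdW: P = RT/(V_m − b) − a/V_m² = 60.0687/0.337440 − 5.626/0.135719 = 178.013 − 41.4533 = 136.560 bar
ΔP = 136.560 − 163.053 = -26.49 bar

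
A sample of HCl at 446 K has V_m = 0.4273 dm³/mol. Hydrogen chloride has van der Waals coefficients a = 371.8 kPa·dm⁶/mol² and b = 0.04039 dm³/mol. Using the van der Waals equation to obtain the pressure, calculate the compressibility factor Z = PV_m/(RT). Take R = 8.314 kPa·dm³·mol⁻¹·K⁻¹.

Z ≈ 0.8697

P = RT/(V_m − b) − a/V_m² = (8.314)(446)/(0.4273 − 0.04039) − 371.8/(0.4273)²
  = 3708.0/0.38691 − 2036.3 = 9583.6 − 2036.3 = 7547.3 kPa
Z = PV_m/(RT) = (7547.3)(0.4273)/((8.314)(446)) = 3225.0/3708.0 = 0.8697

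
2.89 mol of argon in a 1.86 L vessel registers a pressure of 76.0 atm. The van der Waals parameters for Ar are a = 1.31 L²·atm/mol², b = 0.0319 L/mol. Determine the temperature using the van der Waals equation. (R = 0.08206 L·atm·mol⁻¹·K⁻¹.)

T = (P + a n²/V²)(V − nb)/(nR)
P + a n²/V² = 76.0 + (1.31)(2.89)²/(1.86)² = 79.163 atm
V − nb = 1.86 − (2.89)(0.0319) = 1.7678 L
T = (79.163)(1.7678)/((2.89)(0.08206)) = 590.1 K

T ≈ 590.1 K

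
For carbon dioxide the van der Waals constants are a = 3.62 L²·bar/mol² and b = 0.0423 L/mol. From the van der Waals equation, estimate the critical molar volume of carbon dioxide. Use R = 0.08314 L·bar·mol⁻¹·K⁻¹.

V_m,c ≈ 0.1269 L/mol

For a van der Waals gas, V_m,c = 3b.
V_m,c = 3×0.0423 = 0.1269 L/mol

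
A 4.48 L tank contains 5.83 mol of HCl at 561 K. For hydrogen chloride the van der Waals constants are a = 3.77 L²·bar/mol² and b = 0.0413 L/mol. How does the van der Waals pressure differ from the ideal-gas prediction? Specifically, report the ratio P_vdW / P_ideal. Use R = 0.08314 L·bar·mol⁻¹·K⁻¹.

P_vdW / P_ideal ≈ 0.9516

Ideal: P_ideal = nRT/V = (5.83)(0.08314)(561)/4.48 = 60.6965 bar
vdW: P = nRT/(V − nb) − a n²/V² = 271.920/4.23922 − 128.138/20.0704 = 64.1439 − 6.38443 = 57.7595 bar
Ratio = 57.7595/60.6965 = 0.9516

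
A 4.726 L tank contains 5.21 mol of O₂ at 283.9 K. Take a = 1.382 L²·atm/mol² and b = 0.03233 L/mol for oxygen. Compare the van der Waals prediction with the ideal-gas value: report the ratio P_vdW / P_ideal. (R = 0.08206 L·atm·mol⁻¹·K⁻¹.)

P_vdW / P_ideal ≈ 0.9716

Ideal: P_ideal = nRT/V = (5.21)(0.08206)(283.9)/4.726 = 25.6827 atm
vdW: P = nRT/(V − nb) − a n²/V² = 121.377/4.55756 − 37.5131/22.3351 = 26.6320 − 1.67956 = 24.9524 atm
Ratio = 24.9524/25.6827 = 0.9716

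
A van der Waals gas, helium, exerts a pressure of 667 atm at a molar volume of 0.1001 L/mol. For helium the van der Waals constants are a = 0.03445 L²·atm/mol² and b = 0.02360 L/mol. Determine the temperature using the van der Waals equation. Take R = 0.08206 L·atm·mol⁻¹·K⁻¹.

T = (P + a/V_m²)(V_m − b)/R
P + a/V_m² = 667 + 0.03445/(0.1001)² = 670.44 atm
V_m − b = 0.1001 − 0.02360 = 0.076500 L/mol
T = (670.44)(0.076500)/0.08206 = 625.0 K

T ≈ 625.0 K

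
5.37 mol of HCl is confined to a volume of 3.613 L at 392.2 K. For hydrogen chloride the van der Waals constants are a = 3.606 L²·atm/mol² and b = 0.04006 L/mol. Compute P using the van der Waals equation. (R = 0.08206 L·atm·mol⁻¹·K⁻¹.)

P ≈ 42.90 atm

P = nRT/(V − nb) − a n²/V²
nRT/(V − nb) = (5.37)(0.08206)(392.2)/(3.613 − 5.37×0.04006) = 172.83/3.3979 = 50.864 atm
a n²/V² = (3.606)(5.37)²/(3.613)² = 7.9660 atm
P = 50.864 − 7.9660 = 42.90 atm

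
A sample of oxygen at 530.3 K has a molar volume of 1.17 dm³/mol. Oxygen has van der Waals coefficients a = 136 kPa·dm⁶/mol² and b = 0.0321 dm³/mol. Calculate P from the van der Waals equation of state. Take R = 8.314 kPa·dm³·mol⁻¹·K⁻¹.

P = RT/(V_m − b) − a/V_m²
RT/(V_m − b) = (8.314)(530.3)/(1.17 − 0.0321) = 4408.9/1.1379 = 3874.6 kPa
a/V_m² = 136/(1.17)² = 99.350 kPa
P = 3874.6 − 99.350 = 3775 kPa

P ≈ 3775 kPa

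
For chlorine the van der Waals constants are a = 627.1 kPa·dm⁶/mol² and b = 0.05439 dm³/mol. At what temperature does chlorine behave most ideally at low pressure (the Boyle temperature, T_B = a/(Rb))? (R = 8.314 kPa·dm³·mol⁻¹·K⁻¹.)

T_B ≈ 1387 K

For a van der Waals gas the second virial coefficient B₂ = b − a/(RT) vanishes at T_B = a/(Rb).
T_B = 627.1/(8.314×0.05439) = 627.1/0.45220 = 1387 K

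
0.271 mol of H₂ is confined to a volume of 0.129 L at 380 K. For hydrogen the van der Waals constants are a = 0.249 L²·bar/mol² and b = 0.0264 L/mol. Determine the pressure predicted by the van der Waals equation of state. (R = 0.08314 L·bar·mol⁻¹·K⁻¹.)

P = nRT/(V − nb) − a n²/V²
nRT/(V − nb) = (0.271)(0.08314)(380)/(0.129 − 0.271×0.0264) = 8.5618/0.12185 = 70.265 bar
a n²/V² = (0.249)(0.271)²/(0.129)² = 1.0989 bar
P = 70.265 − 1.0989 = 69.17 bar

P ≈ 69.17 bar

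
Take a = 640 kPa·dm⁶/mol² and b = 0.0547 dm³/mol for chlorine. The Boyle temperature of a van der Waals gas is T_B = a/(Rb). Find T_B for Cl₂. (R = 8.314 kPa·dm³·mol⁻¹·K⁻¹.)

T_B ≈ 1407 K

For a van der Waals gas the second virial coefficient B₂ = b − a/(RT) vanishes at T_B = a/(Rb).
T_B = 640/(8.314×0.0547) = 640/0.45478 = 1407 K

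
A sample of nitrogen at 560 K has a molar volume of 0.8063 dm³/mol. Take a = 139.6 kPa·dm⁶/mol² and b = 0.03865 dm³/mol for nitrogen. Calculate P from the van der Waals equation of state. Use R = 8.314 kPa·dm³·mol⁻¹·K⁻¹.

P = RT/(V_m − b) − a/V_m²
RT/(V_m − b) = (8.314)(560)/(0.8063 − 0.03865) = 4655.8/0.76765 = 6065.0 kPa
a/V_m² = 139.6/(0.8063)² = 214.73 kPa
P = 6065.0 − 214.73 = 5850 kPa

P ≈ 5850 kPa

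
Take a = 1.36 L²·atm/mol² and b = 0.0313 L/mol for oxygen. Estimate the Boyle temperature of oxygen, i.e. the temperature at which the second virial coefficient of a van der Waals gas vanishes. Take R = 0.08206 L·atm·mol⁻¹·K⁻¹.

For a van der Waals gas the second virial coefficient B₂ = b − a/(RT) vanishes at T_B = a/(Rb).
T_B = 1.36/(0.08206×0.0313) = 1.36/0.0025685 = 529.5 K

T_B ≈ 529.5 K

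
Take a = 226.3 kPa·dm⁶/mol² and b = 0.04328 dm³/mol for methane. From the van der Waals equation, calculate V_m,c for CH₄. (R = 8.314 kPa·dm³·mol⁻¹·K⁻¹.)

For a van der Waals gas, V_m,c = 3b.
V_m,c = 3×0.04328 = 0.1298 dm³/mol

V_m,c ≈ 0.1298 dm³/mol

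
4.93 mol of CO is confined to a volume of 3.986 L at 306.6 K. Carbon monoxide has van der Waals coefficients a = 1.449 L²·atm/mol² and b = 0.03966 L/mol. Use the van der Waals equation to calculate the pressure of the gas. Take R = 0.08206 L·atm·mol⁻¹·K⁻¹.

P ≈ 30.51 atm

P = nRT/(V − nb) − a n²/V²
nRT/(V − nb) = (4.93)(0.08206)(306.6)/(3.986 − 4.93×0.03966) = 124.04/3.7905 = 32.724 atm
a n²/V² = (1.449)(4.93)²/(3.986)² = 2.2166 atm
P = 32.724 − 2.2166 = 30.51 atm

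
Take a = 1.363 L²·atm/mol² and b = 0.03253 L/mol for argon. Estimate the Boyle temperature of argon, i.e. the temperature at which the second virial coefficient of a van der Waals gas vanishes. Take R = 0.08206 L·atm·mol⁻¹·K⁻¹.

T_B ≈ 510.6 K

For a van der Waals gas the second virial coefficient B₂ = b − a/(RT) vanishes at T_B = a/(Rb).
T_B = 1.363/(0.08206×0.03253) = 1.363/0.0026694 = 510.6 K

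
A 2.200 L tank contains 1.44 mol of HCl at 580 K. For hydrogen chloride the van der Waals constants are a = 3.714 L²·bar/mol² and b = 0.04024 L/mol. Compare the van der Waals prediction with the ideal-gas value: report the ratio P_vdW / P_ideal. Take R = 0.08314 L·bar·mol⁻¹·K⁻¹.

P_vdW / P_ideal ≈ 0.9766

Ideal: P_ideal = nRT/V = (1.44)(0.08314)(580)/2.200 = 31.5630 bar
vdW: P = nRT/(V − nb) − a n²/V² = 69.4385/2.14205 − 7.70135/4.84000 = 32.4168 − 1.59119 = 30.8256 bar
Ratio = 30.8256/31.5630 = 0.9766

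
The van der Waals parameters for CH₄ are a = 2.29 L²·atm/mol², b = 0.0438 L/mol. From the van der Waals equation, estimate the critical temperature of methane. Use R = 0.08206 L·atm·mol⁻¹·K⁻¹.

T_c ≈ 188.8 K

For a van der Waals gas, T_c = 8a/(27Rb).
T_c = 8×2.29/(27×0.08206×0.0438) = 18.320/0.097044 = 188.8 K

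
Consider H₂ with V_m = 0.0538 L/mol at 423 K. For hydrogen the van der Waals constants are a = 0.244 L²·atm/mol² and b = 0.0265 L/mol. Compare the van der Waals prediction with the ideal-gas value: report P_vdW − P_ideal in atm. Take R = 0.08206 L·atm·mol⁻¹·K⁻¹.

Ideal: P_ideal = RT/V_m = (0.08206)(423)/0.0538 = 645.193 atm
vdW: P = RT/(V_m − b) − a/V_m² = 34.7114/0.0273000 − 0.244/0.00289444 = 1271.48 − 84.2996 = 1187.18 atm
ΔP = 1187.18 − 645.193 = 542.0 atm

ΔP ≈ 542.0 atm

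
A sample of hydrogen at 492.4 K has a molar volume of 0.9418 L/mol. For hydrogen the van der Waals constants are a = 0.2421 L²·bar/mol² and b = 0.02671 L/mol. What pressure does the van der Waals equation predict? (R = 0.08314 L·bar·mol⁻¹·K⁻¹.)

P ≈ 44.46 bar

P = RT/(V_m − b) − a/V_m²
RT/(V_m − b) = (0.08314)(492.4)/(0.9418 − 0.02671) = 40.938/0.91509 = 44.737 bar
a/V_m² = 0.2421/(0.9418)² = 0.27295 bar
P = 44.737 − 0.27295 = 44.46 bar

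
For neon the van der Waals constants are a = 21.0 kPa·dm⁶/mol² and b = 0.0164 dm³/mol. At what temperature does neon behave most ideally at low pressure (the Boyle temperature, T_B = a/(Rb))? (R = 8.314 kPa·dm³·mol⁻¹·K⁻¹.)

T_B ≈ 154.0 K

For a van der Waals gas the second virial coefficient B₂ = b − a/(RT) vanishes at T_B = a/(Rb).
T_B = 21.0/(8.314×0.0164) = 21.0/0.13635 = 154.0 K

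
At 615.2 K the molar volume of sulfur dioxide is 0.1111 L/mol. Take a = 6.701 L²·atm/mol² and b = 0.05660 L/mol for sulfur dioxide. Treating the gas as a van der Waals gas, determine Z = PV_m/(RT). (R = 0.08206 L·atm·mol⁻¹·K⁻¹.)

Z ≈ 0.8438

P = RT/(V_m − b) − a/V_m² = (0.08206)(615.2)/(0.1111 − 0.05660) − 6.701/(0.1111)²
  = 50.483/0.054500 − 542.89 = 926.29 − 542.89 = 383.40 atm
Z = PV_m/(RT) = (383.40)(0.1111)/((0.08206)(615.2)) = 42.596/50.483 = 0.8438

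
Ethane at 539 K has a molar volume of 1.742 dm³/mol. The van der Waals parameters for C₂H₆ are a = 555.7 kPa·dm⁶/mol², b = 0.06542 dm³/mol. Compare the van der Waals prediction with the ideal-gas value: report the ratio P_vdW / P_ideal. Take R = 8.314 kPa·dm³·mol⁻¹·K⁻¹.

P_vdW / P_ideal ≈ 0.9678

Ideal: P_ideal = RT/V_m = (8.314)(539)/1.742 = 2572.47 kPa
vdW: P = RT/(V_m − b) − a/V_m² = 4481.25/1.67658 − 555.7/3.03456 = 2672.85 − 183.124 = 2489.73 kPa
Ratio = 2489.73/2572.47 = 0.9678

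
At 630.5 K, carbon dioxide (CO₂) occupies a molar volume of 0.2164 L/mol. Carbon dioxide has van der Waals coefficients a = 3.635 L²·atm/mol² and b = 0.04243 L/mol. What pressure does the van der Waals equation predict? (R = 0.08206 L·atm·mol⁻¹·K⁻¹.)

P ≈ 219.8 atm

P = RT/(V_m − b) − a/V_m²
RT/(V_m − b) = (0.08206)(630.5)/(0.2164 − 0.04243) = 51.739/0.17397 = 297.40 atm
a/V_m² = 3.635/(0.2164)² = 77.623 atm
P = 297.40 − 77.623 = 219.8 atm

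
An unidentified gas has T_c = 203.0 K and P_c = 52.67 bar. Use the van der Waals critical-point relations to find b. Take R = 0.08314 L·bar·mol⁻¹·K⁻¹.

b ≈ 0.04005 L/mol

From T_c = 8a/(27Rb) and P_c = a/(27b²): b = R T_c/(8 P_c).
b = (0.08314)(203.0)/(8×52.67) = 16.877/421.36 = 0.04005 L/mol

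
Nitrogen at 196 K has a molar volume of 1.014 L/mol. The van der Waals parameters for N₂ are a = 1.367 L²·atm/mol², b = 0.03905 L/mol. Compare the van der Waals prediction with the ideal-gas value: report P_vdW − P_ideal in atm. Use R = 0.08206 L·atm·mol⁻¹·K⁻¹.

ΔP ≈ -0.694 atm

Ideal: P_ideal = RT/V_m = (0.08206)(196)/1.014 = 15.8617 atm
vdW: P = RT/(V_m − b) − a/V_m² = 16.0838/0.974950 − 1.367/1.02820 = 16.4971 − 1.32951 = 15.1676 atm
ΔP = 15.1676 − 15.8617 = -0.694 atm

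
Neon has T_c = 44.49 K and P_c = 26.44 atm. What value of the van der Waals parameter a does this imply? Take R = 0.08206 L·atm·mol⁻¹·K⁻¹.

From T_c = 8a/(27Rb) and P_c = a/(27b²): a = 27 R² T_c²/(64 P_c).
a = 27×(0.08206)²×(44.49)²/(64×26.44) = 359.87/1692.2 = 0.2127 L²·atm/mol²

a ≈ 0.2127 L²·atm/mol²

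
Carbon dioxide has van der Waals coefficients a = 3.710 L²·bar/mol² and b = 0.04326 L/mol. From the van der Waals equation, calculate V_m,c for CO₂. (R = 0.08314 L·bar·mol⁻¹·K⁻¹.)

V_m,c ≈ 0.1298 L/mol

For a van der Waals gas, V_m,c = 3b.
V_m,c = 3×0.04326 = 0.1298 L/mol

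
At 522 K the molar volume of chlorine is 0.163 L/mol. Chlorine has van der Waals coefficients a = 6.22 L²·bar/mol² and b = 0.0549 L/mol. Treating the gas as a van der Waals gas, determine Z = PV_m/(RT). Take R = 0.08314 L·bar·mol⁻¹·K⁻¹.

Z ≈ 0.6286

P = RT/(V_m − b) − a/V_m² = (0.08314)(522)/(0.163 − 0.0549) − 6.22/(0.163)²
  = 43.399/0.10810 − 234.11 = 401.47 − 234.11 = 167.36 bar
Z = PV_m/(RT) = (167.36)(0.163)/((0.08314)(522)) = 27.280/43.399 = 0.6286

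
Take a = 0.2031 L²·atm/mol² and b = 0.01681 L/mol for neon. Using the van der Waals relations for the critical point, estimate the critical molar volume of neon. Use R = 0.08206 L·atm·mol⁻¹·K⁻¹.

For a van der Waals gas, V_m,c = 3b.
V_m,c = 3×0.01681 = 0.05043 L/mol

V_m,c ≈ 0.05043 L/mol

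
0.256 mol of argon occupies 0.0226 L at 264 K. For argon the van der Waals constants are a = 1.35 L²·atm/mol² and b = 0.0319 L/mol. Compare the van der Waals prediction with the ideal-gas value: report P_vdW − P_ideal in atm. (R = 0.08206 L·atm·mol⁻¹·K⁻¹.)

ΔP ≈ -34.38 atm

Ideal: P_ideal = nRT/V = (0.256)(0.08206)(264)/0.0226 = 245.396 atm
vdW: P = nRT/(V − nb) − a n²/V² = 5.54594/0.0144336 − 0.0884736/0.000510760 = 384.238 − 173.220 = 211.018 atm
ΔP = 211.018 − 245.396 = -34.38 atm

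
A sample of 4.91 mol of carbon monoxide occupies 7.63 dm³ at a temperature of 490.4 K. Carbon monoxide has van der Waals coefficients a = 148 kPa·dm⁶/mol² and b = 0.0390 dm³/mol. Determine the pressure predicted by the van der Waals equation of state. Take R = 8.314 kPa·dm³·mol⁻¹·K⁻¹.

P ≈ 2630 kPa

P = nRT/(V − nb) − a n²/V²
nRT/(V − nb) = (4.91)(8.314)(490.4)/(7.63 − 4.91×0.0390) = 20019/7.4385 = 2691.3 kPa
a n²/V² = (148)(4.91)²/(7.63)² = 61.288 kPa
P = 2691.3 − 61.288 = 2630 kPa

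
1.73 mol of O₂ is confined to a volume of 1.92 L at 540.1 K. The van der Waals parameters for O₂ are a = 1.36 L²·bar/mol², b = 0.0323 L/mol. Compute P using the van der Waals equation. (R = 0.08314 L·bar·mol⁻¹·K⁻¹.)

P = nRT/(V − nb) − a n²/V²
nRT/(V − nb) = (1.73)(0.08314)(540.1)/(1.92 − 1.73×0.0323) = 77.684/1.8641 = 41.674 bar
a n²/V² = (1.36)(1.73)²/(1.92)² = 1.1042 bar
P = 41.674 − 1.1042 = 40.57 bar

P ≈ 40.57 bar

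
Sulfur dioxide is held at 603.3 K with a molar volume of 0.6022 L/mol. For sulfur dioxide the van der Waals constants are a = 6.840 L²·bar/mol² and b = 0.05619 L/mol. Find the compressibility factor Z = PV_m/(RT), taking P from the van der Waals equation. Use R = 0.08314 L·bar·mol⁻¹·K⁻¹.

Z ≈ 0.8765

P = RT/(V_m − b) − a/V_m² = (0.08314)(603.3)/(0.6022 − 0.05619) − 6.840/(0.6022)²
  = 50.158/0.54601 − 18.861 = 91.863 − 18.861 = 73.002 bar
Z = PV_m/(RT) = (73.002)(0.6022)/((0.08314)(603.3)) = 43.962/50.158 = 0.8765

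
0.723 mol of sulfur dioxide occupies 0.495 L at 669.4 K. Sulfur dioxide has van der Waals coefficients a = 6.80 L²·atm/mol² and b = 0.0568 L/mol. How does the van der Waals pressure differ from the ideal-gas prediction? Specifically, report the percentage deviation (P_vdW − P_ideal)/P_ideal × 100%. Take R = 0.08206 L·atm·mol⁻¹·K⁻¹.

-9.03 %

Ideal: P_ideal = nRT/V = (0.723)(0.08206)(669.4)/0.495 = 80.2325 atm
vdW: P = nRT/(V − nb) − a n²/V² = 39.7151/0.453934 − 3.55456/0.245025 = 87.4909 − 14.5069 = 72.9840 atm
% deviation = (72.9840 − 80.2325)/80.2325 × 100% = -9.03%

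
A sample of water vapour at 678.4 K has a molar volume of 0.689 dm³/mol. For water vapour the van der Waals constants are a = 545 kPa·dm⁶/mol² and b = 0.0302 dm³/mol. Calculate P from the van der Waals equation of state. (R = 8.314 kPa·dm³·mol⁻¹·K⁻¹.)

P = RT/(V_m − b) − a/V_m²
RT/(V_m − b) = (8.314)(678.4)/(0.689 − 0.0302) = 5640.2/0.65880 = 8561.3 kPa
a/V_m² = 545/(0.689)² = 1148.0 kPa
P = 8561.3 − 1148.0 = 7413 kPa

P ≈ 7413 kPa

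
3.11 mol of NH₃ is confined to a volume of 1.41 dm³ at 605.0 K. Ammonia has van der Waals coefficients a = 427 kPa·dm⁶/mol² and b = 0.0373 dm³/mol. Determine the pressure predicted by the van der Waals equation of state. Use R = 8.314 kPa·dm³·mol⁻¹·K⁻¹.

P = nRT/(V − nb) − a n²/V²
nRT/(V − nb) = (3.11)(8.314)(605.0)/(1.41 − 3.11×0.0373) = 15643/1.2940 = 12089 kPa
a n²/V² = (427)(3.11)²/(1.41)² = 2077.4 kPa
P = 12089 − 2077.4 = 10012 kPa

P ≈ 10012 kPa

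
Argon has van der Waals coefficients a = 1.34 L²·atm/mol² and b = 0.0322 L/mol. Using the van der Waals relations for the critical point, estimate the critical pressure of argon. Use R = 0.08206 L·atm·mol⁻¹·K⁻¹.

For a van der Waals gas, P_c = a/(27b²).
P_c = 1.34/(27×(0.0322)²) = 1.34/0.027995 = 47.87 atm

P_c ≈ 47.87 atm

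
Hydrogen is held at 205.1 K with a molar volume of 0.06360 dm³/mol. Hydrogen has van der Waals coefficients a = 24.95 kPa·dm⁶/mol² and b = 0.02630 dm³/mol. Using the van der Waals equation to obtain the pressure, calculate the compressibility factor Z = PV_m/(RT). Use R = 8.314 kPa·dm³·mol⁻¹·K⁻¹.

Z ≈ 1.475

P = RT/(V_m − b) − a/V_m² = (8.314)(205.1)/(0.06360 − 0.02630) − 24.95/(0.06360)²
  = 1705.2/0.037300 − 6168.2 = 45716 − 6168.2 = 39548 kPa
Z = PV_m/(RT) = (39548)(0.06360)/((8.314)(205.1)) = 2515.3/1705.2 = 1.475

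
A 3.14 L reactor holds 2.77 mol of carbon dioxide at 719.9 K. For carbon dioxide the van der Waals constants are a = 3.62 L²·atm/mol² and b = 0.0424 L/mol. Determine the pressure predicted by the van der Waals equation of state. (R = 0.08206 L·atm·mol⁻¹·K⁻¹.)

P = nRT/(V − nb) − a n²/V²
nRT/(V − nb) = (2.77)(0.08206)(719.9)/(3.14 − 2.77×0.0424) = 163.64/3.0226 = 54.139 atm
a n²/V² = (3.62)(2.77)²/(3.14)² = 2.8171 atm
P = 54.139 − 2.8171 = 51.32 atm

P ≈ 51.32 atm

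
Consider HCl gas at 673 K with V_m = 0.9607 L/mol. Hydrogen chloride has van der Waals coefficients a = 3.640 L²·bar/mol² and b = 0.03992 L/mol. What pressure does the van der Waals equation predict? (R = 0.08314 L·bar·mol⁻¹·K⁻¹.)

P = RT/(V_m − b) − a/V_m²
RT/(V_m − b) = (0.08314)(673)/(0.9607 − 0.03992) = 55.953/0.92078 = 60.767 bar
a/V_m² = 3.640/(0.9607)² = 3.9439 bar
P = 60.767 − 3.9439 = 56.82 bar

P ≈ 56.82 bar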